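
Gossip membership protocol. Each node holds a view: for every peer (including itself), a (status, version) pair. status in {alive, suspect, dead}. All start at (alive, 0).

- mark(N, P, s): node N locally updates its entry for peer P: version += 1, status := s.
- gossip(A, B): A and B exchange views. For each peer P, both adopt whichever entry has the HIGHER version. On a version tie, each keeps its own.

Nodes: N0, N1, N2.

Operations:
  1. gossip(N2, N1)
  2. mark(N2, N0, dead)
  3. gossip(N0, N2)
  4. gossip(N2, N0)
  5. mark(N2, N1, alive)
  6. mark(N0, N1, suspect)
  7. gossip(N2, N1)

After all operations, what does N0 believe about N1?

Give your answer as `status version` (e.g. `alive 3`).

Answer: suspect 1

Derivation:
Op 1: gossip N2<->N1 -> N2.N0=(alive,v0) N2.N1=(alive,v0) N2.N2=(alive,v0) | N1.N0=(alive,v0) N1.N1=(alive,v0) N1.N2=(alive,v0)
Op 2: N2 marks N0=dead -> (dead,v1)
Op 3: gossip N0<->N2 -> N0.N0=(dead,v1) N0.N1=(alive,v0) N0.N2=(alive,v0) | N2.N0=(dead,v1) N2.N1=(alive,v0) N2.N2=(alive,v0)
Op 4: gossip N2<->N0 -> N2.N0=(dead,v1) N2.N1=(alive,v0) N2.N2=(alive,v0) | N0.N0=(dead,v1) N0.N1=(alive,v0) N0.N2=(alive,v0)
Op 5: N2 marks N1=alive -> (alive,v1)
Op 6: N0 marks N1=suspect -> (suspect,v1)
Op 7: gossip N2<->N1 -> N2.N0=(dead,v1) N2.N1=(alive,v1) N2.N2=(alive,v0) | N1.N0=(dead,v1) N1.N1=(alive,v1) N1.N2=(alive,v0)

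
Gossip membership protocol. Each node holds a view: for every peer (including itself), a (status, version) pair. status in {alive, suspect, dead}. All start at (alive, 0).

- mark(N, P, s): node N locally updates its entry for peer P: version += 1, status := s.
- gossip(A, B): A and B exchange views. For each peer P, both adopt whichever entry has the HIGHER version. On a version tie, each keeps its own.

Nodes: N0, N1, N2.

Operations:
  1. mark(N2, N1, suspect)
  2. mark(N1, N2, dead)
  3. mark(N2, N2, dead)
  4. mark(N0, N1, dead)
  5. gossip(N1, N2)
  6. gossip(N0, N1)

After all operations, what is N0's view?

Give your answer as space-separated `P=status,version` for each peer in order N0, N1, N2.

Answer: N0=alive,0 N1=dead,1 N2=dead,1

Derivation:
Op 1: N2 marks N1=suspect -> (suspect,v1)
Op 2: N1 marks N2=dead -> (dead,v1)
Op 3: N2 marks N2=dead -> (dead,v1)
Op 4: N0 marks N1=dead -> (dead,v1)
Op 5: gossip N1<->N2 -> N1.N0=(alive,v0) N1.N1=(suspect,v1) N1.N2=(dead,v1) | N2.N0=(alive,v0) N2.N1=(suspect,v1) N2.N2=(dead,v1)
Op 6: gossip N0<->N1 -> N0.N0=(alive,v0) N0.N1=(dead,v1) N0.N2=(dead,v1) | N1.N0=(alive,v0) N1.N1=(suspect,v1) N1.N2=(dead,v1)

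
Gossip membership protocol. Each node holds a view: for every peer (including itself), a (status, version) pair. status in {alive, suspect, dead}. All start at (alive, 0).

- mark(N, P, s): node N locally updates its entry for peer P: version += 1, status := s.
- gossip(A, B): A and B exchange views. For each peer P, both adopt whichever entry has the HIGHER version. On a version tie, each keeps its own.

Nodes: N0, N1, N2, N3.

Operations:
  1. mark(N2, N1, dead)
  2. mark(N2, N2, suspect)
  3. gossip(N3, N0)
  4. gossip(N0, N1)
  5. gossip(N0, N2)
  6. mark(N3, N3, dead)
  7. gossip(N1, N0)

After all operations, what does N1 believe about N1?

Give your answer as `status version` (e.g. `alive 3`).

Answer: dead 1

Derivation:
Op 1: N2 marks N1=dead -> (dead,v1)
Op 2: N2 marks N2=suspect -> (suspect,v1)
Op 3: gossip N3<->N0 -> N3.N0=(alive,v0) N3.N1=(alive,v0) N3.N2=(alive,v0) N3.N3=(alive,v0) | N0.N0=(alive,v0) N0.N1=(alive,v0) N0.N2=(alive,v0) N0.N3=(alive,v0)
Op 4: gossip N0<->N1 -> N0.N0=(alive,v0) N0.N1=(alive,v0) N0.N2=(alive,v0) N0.N3=(alive,v0) | N1.N0=(alive,v0) N1.N1=(alive,v0) N1.N2=(alive,v0) N1.N3=(alive,v0)
Op 5: gossip N0<->N2 -> N0.N0=(alive,v0) N0.N1=(dead,v1) N0.N2=(suspect,v1) N0.N3=(alive,v0) | N2.N0=(alive,v0) N2.N1=(dead,v1) N2.N2=(suspect,v1) N2.N3=(alive,v0)
Op 6: N3 marks N3=dead -> (dead,v1)
Op 7: gossip N1<->N0 -> N1.N0=(alive,v0) N1.N1=(dead,v1) N1.N2=(suspect,v1) N1.N3=(alive,v0) | N0.N0=(alive,v0) N0.N1=(dead,v1) N0.N2=(suspect,v1) N0.N3=(alive,v0)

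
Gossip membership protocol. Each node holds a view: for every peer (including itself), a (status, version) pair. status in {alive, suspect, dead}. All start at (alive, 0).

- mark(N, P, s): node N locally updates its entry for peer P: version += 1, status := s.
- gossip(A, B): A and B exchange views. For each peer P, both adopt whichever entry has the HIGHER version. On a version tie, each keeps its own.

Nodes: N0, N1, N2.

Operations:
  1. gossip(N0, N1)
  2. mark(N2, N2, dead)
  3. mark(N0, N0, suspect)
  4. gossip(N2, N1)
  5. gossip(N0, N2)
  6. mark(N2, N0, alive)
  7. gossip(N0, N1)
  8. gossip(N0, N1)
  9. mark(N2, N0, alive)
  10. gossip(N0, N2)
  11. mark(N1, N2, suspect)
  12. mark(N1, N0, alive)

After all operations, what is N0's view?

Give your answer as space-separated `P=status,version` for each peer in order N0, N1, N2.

Op 1: gossip N0<->N1 -> N0.N0=(alive,v0) N0.N1=(alive,v0) N0.N2=(alive,v0) | N1.N0=(alive,v0) N1.N1=(alive,v0) N1.N2=(alive,v0)
Op 2: N2 marks N2=dead -> (dead,v1)
Op 3: N0 marks N0=suspect -> (suspect,v1)
Op 4: gossip N2<->N1 -> N2.N0=(alive,v0) N2.N1=(alive,v0) N2.N2=(dead,v1) | N1.N0=(alive,v0) N1.N1=(alive,v0) N1.N2=(dead,v1)
Op 5: gossip N0<->N2 -> N0.N0=(suspect,v1) N0.N1=(alive,v0) N0.N2=(dead,v1) | N2.N0=(suspect,v1) N2.N1=(alive,v0) N2.N2=(dead,v1)
Op 6: N2 marks N0=alive -> (alive,v2)
Op 7: gossip N0<->N1 -> N0.N0=(suspect,v1) N0.N1=(alive,v0) N0.N2=(dead,v1) | N1.N0=(suspect,v1) N1.N1=(alive,v0) N1.N2=(dead,v1)
Op 8: gossip N0<->N1 -> N0.N0=(suspect,v1) N0.N1=(alive,v0) N0.N2=(dead,v1) | N1.N0=(suspect,v1) N1.N1=(alive,v0) N1.N2=(dead,v1)
Op 9: N2 marks N0=alive -> (alive,v3)
Op 10: gossip N0<->N2 -> N0.N0=(alive,v3) N0.N1=(alive,v0) N0.N2=(dead,v1) | N2.N0=(alive,v3) N2.N1=(alive,v0) N2.N2=(dead,v1)
Op 11: N1 marks N2=suspect -> (suspect,v2)
Op 12: N1 marks N0=alive -> (alive,v2)

Answer: N0=alive,3 N1=alive,0 N2=dead,1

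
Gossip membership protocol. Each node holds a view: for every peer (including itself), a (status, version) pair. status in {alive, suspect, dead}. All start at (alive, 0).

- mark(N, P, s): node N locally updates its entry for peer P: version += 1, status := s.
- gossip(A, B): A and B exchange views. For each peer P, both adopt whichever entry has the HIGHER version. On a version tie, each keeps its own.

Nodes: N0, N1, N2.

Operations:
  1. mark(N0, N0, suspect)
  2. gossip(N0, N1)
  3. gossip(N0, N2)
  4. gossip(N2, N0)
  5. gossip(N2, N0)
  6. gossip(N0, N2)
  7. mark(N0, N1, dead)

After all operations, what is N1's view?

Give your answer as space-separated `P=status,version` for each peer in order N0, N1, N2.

Answer: N0=suspect,1 N1=alive,0 N2=alive,0

Derivation:
Op 1: N0 marks N0=suspect -> (suspect,v1)
Op 2: gossip N0<->N1 -> N0.N0=(suspect,v1) N0.N1=(alive,v0) N0.N2=(alive,v0) | N1.N0=(suspect,v1) N1.N1=(alive,v0) N1.N2=(alive,v0)
Op 3: gossip N0<->N2 -> N0.N0=(suspect,v1) N0.N1=(alive,v0) N0.N2=(alive,v0) | N2.N0=(suspect,v1) N2.N1=(alive,v0) N2.N2=(alive,v0)
Op 4: gossip N2<->N0 -> N2.N0=(suspect,v1) N2.N1=(alive,v0) N2.N2=(alive,v0) | N0.N0=(suspect,v1) N0.N1=(alive,v0) N0.N2=(alive,v0)
Op 5: gossip N2<->N0 -> N2.N0=(suspect,v1) N2.N1=(alive,v0) N2.N2=(alive,v0) | N0.N0=(suspect,v1) N0.N1=(alive,v0) N0.N2=(alive,v0)
Op 6: gossip N0<->N2 -> N0.N0=(suspect,v1) N0.N1=(alive,v0) N0.N2=(alive,v0) | N2.N0=(suspect,v1) N2.N1=(alive,v0) N2.N2=(alive,v0)
Op 7: N0 marks N1=dead -> (dead,v1)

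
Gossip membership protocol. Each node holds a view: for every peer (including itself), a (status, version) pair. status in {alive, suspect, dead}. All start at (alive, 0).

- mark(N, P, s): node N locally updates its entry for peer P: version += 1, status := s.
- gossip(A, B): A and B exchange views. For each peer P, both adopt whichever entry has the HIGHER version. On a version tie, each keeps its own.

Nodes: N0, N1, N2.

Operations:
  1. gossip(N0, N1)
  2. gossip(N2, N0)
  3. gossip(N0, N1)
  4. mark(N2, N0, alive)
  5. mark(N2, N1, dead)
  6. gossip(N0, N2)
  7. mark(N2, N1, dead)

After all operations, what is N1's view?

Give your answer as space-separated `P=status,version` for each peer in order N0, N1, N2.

Answer: N0=alive,0 N1=alive,0 N2=alive,0

Derivation:
Op 1: gossip N0<->N1 -> N0.N0=(alive,v0) N0.N1=(alive,v0) N0.N2=(alive,v0) | N1.N0=(alive,v0) N1.N1=(alive,v0) N1.N2=(alive,v0)
Op 2: gossip N2<->N0 -> N2.N0=(alive,v0) N2.N1=(alive,v0) N2.N2=(alive,v0) | N0.N0=(alive,v0) N0.N1=(alive,v0) N0.N2=(alive,v0)
Op 3: gossip N0<->N1 -> N0.N0=(alive,v0) N0.N1=(alive,v0) N0.N2=(alive,v0) | N1.N0=(alive,v0) N1.N1=(alive,v0) N1.N2=(alive,v0)
Op 4: N2 marks N0=alive -> (alive,v1)
Op 5: N2 marks N1=dead -> (dead,v1)
Op 6: gossip N0<->N2 -> N0.N0=(alive,v1) N0.N1=(dead,v1) N0.N2=(alive,v0) | N2.N0=(alive,v1) N2.N1=(dead,v1) N2.N2=(alive,v0)
Op 7: N2 marks N1=dead -> (dead,v2)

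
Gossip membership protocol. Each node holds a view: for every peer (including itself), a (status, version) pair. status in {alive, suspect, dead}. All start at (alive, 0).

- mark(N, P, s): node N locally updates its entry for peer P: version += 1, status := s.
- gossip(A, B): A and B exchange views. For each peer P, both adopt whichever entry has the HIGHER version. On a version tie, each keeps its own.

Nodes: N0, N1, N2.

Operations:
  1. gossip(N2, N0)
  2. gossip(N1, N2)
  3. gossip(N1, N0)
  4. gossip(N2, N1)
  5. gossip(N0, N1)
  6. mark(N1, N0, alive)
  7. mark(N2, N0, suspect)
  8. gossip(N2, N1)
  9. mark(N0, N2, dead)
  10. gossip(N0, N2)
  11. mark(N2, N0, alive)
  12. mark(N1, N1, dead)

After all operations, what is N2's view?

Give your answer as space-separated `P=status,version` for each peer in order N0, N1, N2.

Op 1: gossip N2<->N0 -> N2.N0=(alive,v0) N2.N1=(alive,v0) N2.N2=(alive,v0) | N0.N0=(alive,v0) N0.N1=(alive,v0) N0.N2=(alive,v0)
Op 2: gossip N1<->N2 -> N1.N0=(alive,v0) N1.N1=(alive,v0) N1.N2=(alive,v0) | N2.N0=(alive,v0) N2.N1=(alive,v0) N2.N2=(alive,v0)
Op 3: gossip N1<->N0 -> N1.N0=(alive,v0) N1.N1=(alive,v0) N1.N2=(alive,v0) | N0.N0=(alive,v0) N0.N1=(alive,v0) N0.N2=(alive,v0)
Op 4: gossip N2<->N1 -> N2.N0=(alive,v0) N2.N1=(alive,v0) N2.N2=(alive,v0) | N1.N0=(alive,v0) N1.N1=(alive,v0) N1.N2=(alive,v0)
Op 5: gossip N0<->N1 -> N0.N0=(alive,v0) N0.N1=(alive,v0) N0.N2=(alive,v0) | N1.N0=(alive,v0) N1.N1=(alive,v0) N1.N2=(alive,v0)
Op 6: N1 marks N0=alive -> (alive,v1)
Op 7: N2 marks N0=suspect -> (suspect,v1)
Op 8: gossip N2<->N1 -> N2.N0=(suspect,v1) N2.N1=(alive,v0) N2.N2=(alive,v0) | N1.N0=(alive,v1) N1.N1=(alive,v0) N1.N2=(alive,v0)
Op 9: N0 marks N2=dead -> (dead,v1)
Op 10: gossip N0<->N2 -> N0.N0=(suspect,v1) N0.N1=(alive,v0) N0.N2=(dead,v1) | N2.N0=(suspect,v1) N2.N1=(alive,v0) N2.N2=(dead,v1)
Op 11: N2 marks N0=alive -> (alive,v2)
Op 12: N1 marks N1=dead -> (dead,v1)

Answer: N0=alive,2 N1=alive,0 N2=dead,1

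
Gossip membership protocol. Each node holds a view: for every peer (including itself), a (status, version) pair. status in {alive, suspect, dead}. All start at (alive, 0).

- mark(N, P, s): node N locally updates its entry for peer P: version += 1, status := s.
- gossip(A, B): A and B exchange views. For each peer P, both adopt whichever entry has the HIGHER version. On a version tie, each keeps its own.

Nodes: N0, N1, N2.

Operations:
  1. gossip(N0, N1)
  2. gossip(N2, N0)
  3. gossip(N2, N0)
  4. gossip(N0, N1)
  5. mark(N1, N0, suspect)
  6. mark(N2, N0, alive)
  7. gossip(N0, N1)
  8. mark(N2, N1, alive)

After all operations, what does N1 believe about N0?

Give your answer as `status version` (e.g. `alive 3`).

Answer: suspect 1

Derivation:
Op 1: gossip N0<->N1 -> N0.N0=(alive,v0) N0.N1=(alive,v0) N0.N2=(alive,v0) | N1.N0=(alive,v0) N1.N1=(alive,v0) N1.N2=(alive,v0)
Op 2: gossip N2<->N0 -> N2.N0=(alive,v0) N2.N1=(alive,v0) N2.N2=(alive,v0) | N0.N0=(alive,v0) N0.N1=(alive,v0) N0.N2=(alive,v0)
Op 3: gossip N2<->N0 -> N2.N0=(alive,v0) N2.N1=(alive,v0) N2.N2=(alive,v0) | N0.N0=(alive,v0) N0.N1=(alive,v0) N0.N2=(alive,v0)
Op 4: gossip N0<->N1 -> N0.N0=(alive,v0) N0.N1=(alive,v0) N0.N2=(alive,v0) | N1.N0=(alive,v0) N1.N1=(alive,v0) N1.N2=(alive,v0)
Op 5: N1 marks N0=suspect -> (suspect,v1)
Op 6: N2 marks N0=alive -> (alive,v1)
Op 7: gossip N0<->N1 -> N0.N0=(suspect,v1) N0.N1=(alive,v0) N0.N2=(alive,v0) | N1.N0=(suspect,v1) N1.N1=(alive,v0) N1.N2=(alive,v0)
Op 8: N2 marks N1=alive -> (alive,v1)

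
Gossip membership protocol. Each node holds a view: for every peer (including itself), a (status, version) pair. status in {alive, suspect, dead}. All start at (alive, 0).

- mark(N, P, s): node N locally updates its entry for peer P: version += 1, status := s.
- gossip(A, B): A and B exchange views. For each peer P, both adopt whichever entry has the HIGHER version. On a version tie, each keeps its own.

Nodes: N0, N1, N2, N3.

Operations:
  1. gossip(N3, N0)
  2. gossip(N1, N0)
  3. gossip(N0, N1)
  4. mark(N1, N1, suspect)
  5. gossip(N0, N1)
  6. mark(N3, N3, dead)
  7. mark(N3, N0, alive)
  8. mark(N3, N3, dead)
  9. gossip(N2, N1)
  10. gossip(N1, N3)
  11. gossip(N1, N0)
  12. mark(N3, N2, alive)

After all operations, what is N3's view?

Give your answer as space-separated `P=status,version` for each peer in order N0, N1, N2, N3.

Op 1: gossip N3<->N0 -> N3.N0=(alive,v0) N3.N1=(alive,v0) N3.N2=(alive,v0) N3.N3=(alive,v0) | N0.N0=(alive,v0) N0.N1=(alive,v0) N0.N2=(alive,v0) N0.N3=(alive,v0)
Op 2: gossip N1<->N0 -> N1.N0=(alive,v0) N1.N1=(alive,v0) N1.N2=(alive,v0) N1.N3=(alive,v0) | N0.N0=(alive,v0) N0.N1=(alive,v0) N0.N2=(alive,v0) N0.N3=(alive,v0)
Op 3: gossip N0<->N1 -> N0.N0=(alive,v0) N0.N1=(alive,v0) N0.N2=(alive,v0) N0.N3=(alive,v0) | N1.N0=(alive,v0) N1.N1=(alive,v0) N1.N2=(alive,v0) N1.N3=(alive,v0)
Op 4: N1 marks N1=suspect -> (suspect,v1)
Op 5: gossip N0<->N1 -> N0.N0=(alive,v0) N0.N1=(suspect,v1) N0.N2=(alive,v0) N0.N3=(alive,v0) | N1.N0=(alive,v0) N1.N1=(suspect,v1) N1.N2=(alive,v0) N1.N3=(alive,v0)
Op 6: N3 marks N3=dead -> (dead,v1)
Op 7: N3 marks N0=alive -> (alive,v1)
Op 8: N3 marks N3=dead -> (dead,v2)
Op 9: gossip N2<->N1 -> N2.N0=(alive,v0) N2.N1=(suspect,v1) N2.N2=(alive,v0) N2.N3=(alive,v0) | N1.N0=(alive,v0) N1.N1=(suspect,v1) N1.N2=(alive,v0) N1.N3=(alive,v0)
Op 10: gossip N1<->N3 -> N1.N0=(alive,v1) N1.N1=(suspect,v1) N1.N2=(alive,v0) N1.N3=(dead,v2) | N3.N0=(alive,v1) N3.N1=(suspect,v1) N3.N2=(alive,v0) N3.N3=(dead,v2)
Op 11: gossip N1<->N0 -> N1.N0=(alive,v1) N1.N1=(suspect,v1) N1.N2=(alive,v0) N1.N3=(dead,v2) | N0.N0=(alive,v1) N0.N1=(suspect,v1) N0.N2=(alive,v0) N0.N3=(dead,v2)
Op 12: N3 marks N2=alive -> (alive,v1)

Answer: N0=alive,1 N1=suspect,1 N2=alive,1 N3=dead,2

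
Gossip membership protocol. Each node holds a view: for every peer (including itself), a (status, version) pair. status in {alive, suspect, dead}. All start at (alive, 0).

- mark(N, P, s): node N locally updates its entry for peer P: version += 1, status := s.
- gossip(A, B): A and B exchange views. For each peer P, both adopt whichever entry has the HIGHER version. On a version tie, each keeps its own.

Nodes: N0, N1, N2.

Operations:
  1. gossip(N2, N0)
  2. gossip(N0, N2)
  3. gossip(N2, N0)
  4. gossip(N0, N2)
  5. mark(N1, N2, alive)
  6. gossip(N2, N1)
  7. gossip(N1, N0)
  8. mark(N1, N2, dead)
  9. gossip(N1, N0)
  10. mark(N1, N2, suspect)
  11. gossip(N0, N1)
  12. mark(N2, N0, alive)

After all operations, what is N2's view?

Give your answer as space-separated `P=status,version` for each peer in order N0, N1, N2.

Answer: N0=alive,1 N1=alive,0 N2=alive,1

Derivation:
Op 1: gossip N2<->N0 -> N2.N0=(alive,v0) N2.N1=(alive,v0) N2.N2=(alive,v0) | N0.N0=(alive,v0) N0.N1=(alive,v0) N0.N2=(alive,v0)
Op 2: gossip N0<->N2 -> N0.N0=(alive,v0) N0.N1=(alive,v0) N0.N2=(alive,v0) | N2.N0=(alive,v0) N2.N1=(alive,v0) N2.N2=(alive,v0)
Op 3: gossip N2<->N0 -> N2.N0=(alive,v0) N2.N1=(alive,v0) N2.N2=(alive,v0) | N0.N0=(alive,v0) N0.N1=(alive,v0) N0.N2=(alive,v0)
Op 4: gossip N0<->N2 -> N0.N0=(alive,v0) N0.N1=(alive,v0) N0.N2=(alive,v0) | N2.N0=(alive,v0) N2.N1=(alive,v0) N2.N2=(alive,v0)
Op 5: N1 marks N2=alive -> (alive,v1)
Op 6: gossip N2<->N1 -> N2.N0=(alive,v0) N2.N1=(alive,v0) N2.N2=(alive,v1) | N1.N0=(alive,v0) N1.N1=(alive,v0) N1.N2=(alive,v1)
Op 7: gossip N1<->N0 -> N1.N0=(alive,v0) N1.N1=(alive,v0) N1.N2=(alive,v1) | N0.N0=(alive,v0) N0.N1=(alive,v0) N0.N2=(alive,v1)
Op 8: N1 marks N2=dead -> (dead,v2)
Op 9: gossip N1<->N0 -> N1.N0=(alive,v0) N1.N1=(alive,v0) N1.N2=(dead,v2) | N0.N0=(alive,v0) N0.N1=(alive,v0) N0.N2=(dead,v2)
Op 10: N1 marks N2=suspect -> (suspect,v3)
Op 11: gossip N0<->N1 -> N0.N0=(alive,v0) N0.N1=(alive,v0) N0.N2=(suspect,v3) | N1.N0=(alive,v0) N1.N1=(alive,v0) N1.N2=(suspect,v3)
Op 12: N2 marks N0=alive -> (alive,v1)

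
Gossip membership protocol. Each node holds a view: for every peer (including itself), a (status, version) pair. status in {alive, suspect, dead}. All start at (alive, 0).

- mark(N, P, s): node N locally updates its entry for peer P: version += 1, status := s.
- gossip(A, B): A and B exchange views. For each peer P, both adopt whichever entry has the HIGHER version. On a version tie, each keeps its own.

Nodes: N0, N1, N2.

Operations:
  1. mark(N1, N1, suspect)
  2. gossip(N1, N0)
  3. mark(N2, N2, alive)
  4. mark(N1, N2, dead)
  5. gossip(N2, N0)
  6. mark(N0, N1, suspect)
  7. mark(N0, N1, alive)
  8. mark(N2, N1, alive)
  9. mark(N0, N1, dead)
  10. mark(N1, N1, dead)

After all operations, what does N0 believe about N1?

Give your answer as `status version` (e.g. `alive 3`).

Op 1: N1 marks N1=suspect -> (suspect,v1)
Op 2: gossip N1<->N0 -> N1.N0=(alive,v0) N1.N1=(suspect,v1) N1.N2=(alive,v0) | N0.N0=(alive,v0) N0.N1=(suspect,v1) N0.N2=(alive,v0)
Op 3: N2 marks N2=alive -> (alive,v1)
Op 4: N1 marks N2=dead -> (dead,v1)
Op 5: gossip N2<->N0 -> N2.N0=(alive,v0) N2.N1=(suspect,v1) N2.N2=(alive,v1) | N0.N0=(alive,v0) N0.N1=(suspect,v1) N0.N2=(alive,v1)
Op 6: N0 marks N1=suspect -> (suspect,v2)
Op 7: N0 marks N1=alive -> (alive,v3)
Op 8: N2 marks N1=alive -> (alive,v2)
Op 9: N0 marks N1=dead -> (dead,v4)
Op 10: N1 marks N1=dead -> (dead,v2)

Answer: dead 4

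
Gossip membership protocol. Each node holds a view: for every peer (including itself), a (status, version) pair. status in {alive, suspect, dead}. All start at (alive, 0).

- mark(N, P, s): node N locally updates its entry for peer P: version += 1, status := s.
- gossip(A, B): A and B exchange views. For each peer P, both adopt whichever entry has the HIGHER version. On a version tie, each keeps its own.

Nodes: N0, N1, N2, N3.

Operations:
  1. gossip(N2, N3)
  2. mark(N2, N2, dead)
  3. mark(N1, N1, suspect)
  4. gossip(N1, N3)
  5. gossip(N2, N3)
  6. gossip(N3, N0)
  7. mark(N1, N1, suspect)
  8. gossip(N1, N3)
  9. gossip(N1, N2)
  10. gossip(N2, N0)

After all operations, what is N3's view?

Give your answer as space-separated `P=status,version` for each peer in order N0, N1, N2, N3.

Answer: N0=alive,0 N1=suspect,2 N2=dead,1 N3=alive,0

Derivation:
Op 1: gossip N2<->N3 -> N2.N0=(alive,v0) N2.N1=(alive,v0) N2.N2=(alive,v0) N2.N3=(alive,v0) | N3.N0=(alive,v0) N3.N1=(alive,v0) N3.N2=(alive,v0) N3.N3=(alive,v0)
Op 2: N2 marks N2=dead -> (dead,v1)
Op 3: N1 marks N1=suspect -> (suspect,v1)
Op 4: gossip N1<->N3 -> N1.N0=(alive,v0) N1.N1=(suspect,v1) N1.N2=(alive,v0) N1.N3=(alive,v0) | N3.N0=(alive,v0) N3.N1=(suspect,v1) N3.N2=(alive,v0) N3.N3=(alive,v0)
Op 5: gossip N2<->N3 -> N2.N0=(alive,v0) N2.N1=(suspect,v1) N2.N2=(dead,v1) N2.N3=(alive,v0) | N3.N0=(alive,v0) N3.N1=(suspect,v1) N3.N2=(dead,v1) N3.N3=(alive,v0)
Op 6: gossip N3<->N0 -> N3.N0=(alive,v0) N3.N1=(suspect,v1) N3.N2=(dead,v1) N3.N3=(alive,v0) | N0.N0=(alive,v0) N0.N1=(suspect,v1) N0.N2=(dead,v1) N0.N3=(alive,v0)
Op 7: N1 marks N1=suspect -> (suspect,v2)
Op 8: gossip N1<->N3 -> N1.N0=(alive,v0) N1.N1=(suspect,v2) N1.N2=(dead,v1) N1.N3=(alive,v0) | N3.N0=(alive,v0) N3.N1=(suspect,v2) N3.N2=(dead,v1) N3.N3=(alive,v0)
Op 9: gossip N1<->N2 -> N1.N0=(alive,v0) N1.N1=(suspect,v2) N1.N2=(dead,v1) N1.N3=(alive,v0) | N2.N0=(alive,v0) N2.N1=(suspect,v2) N2.N2=(dead,v1) N2.N3=(alive,v0)
Op 10: gossip N2<->N0 -> N2.N0=(alive,v0) N2.N1=(suspect,v2) N2.N2=(dead,v1) N2.N3=(alive,v0) | N0.N0=(alive,v0) N0.N1=(suspect,v2) N0.N2=(dead,v1) N0.N3=(alive,v0)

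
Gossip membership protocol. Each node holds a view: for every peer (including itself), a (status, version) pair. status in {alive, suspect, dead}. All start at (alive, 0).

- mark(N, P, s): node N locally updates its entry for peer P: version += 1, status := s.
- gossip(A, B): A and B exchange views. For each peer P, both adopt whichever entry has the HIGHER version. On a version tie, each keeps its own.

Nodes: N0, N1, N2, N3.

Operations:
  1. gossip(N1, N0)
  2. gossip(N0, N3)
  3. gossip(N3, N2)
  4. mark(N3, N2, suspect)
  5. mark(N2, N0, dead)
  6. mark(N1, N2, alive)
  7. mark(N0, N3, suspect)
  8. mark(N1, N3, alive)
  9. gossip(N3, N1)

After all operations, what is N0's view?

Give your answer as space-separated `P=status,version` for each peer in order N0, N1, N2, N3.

Answer: N0=alive,0 N1=alive,0 N2=alive,0 N3=suspect,1

Derivation:
Op 1: gossip N1<->N0 -> N1.N0=(alive,v0) N1.N1=(alive,v0) N1.N2=(alive,v0) N1.N3=(alive,v0) | N0.N0=(alive,v0) N0.N1=(alive,v0) N0.N2=(alive,v0) N0.N3=(alive,v0)
Op 2: gossip N0<->N3 -> N0.N0=(alive,v0) N0.N1=(alive,v0) N0.N2=(alive,v0) N0.N3=(alive,v0) | N3.N0=(alive,v0) N3.N1=(alive,v0) N3.N2=(alive,v0) N3.N3=(alive,v0)
Op 3: gossip N3<->N2 -> N3.N0=(alive,v0) N3.N1=(alive,v0) N3.N2=(alive,v0) N3.N3=(alive,v0) | N2.N0=(alive,v0) N2.N1=(alive,v0) N2.N2=(alive,v0) N2.N3=(alive,v0)
Op 4: N3 marks N2=suspect -> (suspect,v1)
Op 5: N2 marks N0=dead -> (dead,v1)
Op 6: N1 marks N2=alive -> (alive,v1)
Op 7: N0 marks N3=suspect -> (suspect,v1)
Op 8: N1 marks N3=alive -> (alive,v1)
Op 9: gossip N3<->N1 -> N3.N0=(alive,v0) N3.N1=(alive,v0) N3.N2=(suspect,v1) N3.N3=(alive,v1) | N1.N0=(alive,v0) N1.N1=(alive,v0) N1.N2=(alive,v1) N1.N3=(alive,v1)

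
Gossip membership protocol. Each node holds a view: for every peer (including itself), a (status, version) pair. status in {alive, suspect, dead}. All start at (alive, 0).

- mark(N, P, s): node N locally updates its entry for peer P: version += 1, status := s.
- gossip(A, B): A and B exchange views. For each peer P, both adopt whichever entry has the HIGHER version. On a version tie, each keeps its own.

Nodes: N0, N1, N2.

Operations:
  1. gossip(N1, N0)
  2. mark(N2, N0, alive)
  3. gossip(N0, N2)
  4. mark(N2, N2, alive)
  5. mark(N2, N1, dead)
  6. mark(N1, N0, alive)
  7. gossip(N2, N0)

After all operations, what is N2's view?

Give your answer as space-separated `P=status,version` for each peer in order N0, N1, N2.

Answer: N0=alive,1 N1=dead,1 N2=alive,1

Derivation:
Op 1: gossip N1<->N0 -> N1.N0=(alive,v0) N1.N1=(alive,v0) N1.N2=(alive,v0) | N0.N0=(alive,v0) N0.N1=(alive,v0) N0.N2=(alive,v0)
Op 2: N2 marks N0=alive -> (alive,v1)
Op 3: gossip N0<->N2 -> N0.N0=(alive,v1) N0.N1=(alive,v0) N0.N2=(alive,v0) | N2.N0=(alive,v1) N2.N1=(alive,v0) N2.N2=(alive,v0)
Op 4: N2 marks N2=alive -> (alive,v1)
Op 5: N2 marks N1=dead -> (dead,v1)
Op 6: N1 marks N0=alive -> (alive,v1)
Op 7: gossip N2<->N0 -> N2.N0=(alive,v1) N2.N1=(dead,v1) N2.N2=(alive,v1) | N0.N0=(alive,v1) N0.N1=(dead,v1) N0.N2=(alive,v1)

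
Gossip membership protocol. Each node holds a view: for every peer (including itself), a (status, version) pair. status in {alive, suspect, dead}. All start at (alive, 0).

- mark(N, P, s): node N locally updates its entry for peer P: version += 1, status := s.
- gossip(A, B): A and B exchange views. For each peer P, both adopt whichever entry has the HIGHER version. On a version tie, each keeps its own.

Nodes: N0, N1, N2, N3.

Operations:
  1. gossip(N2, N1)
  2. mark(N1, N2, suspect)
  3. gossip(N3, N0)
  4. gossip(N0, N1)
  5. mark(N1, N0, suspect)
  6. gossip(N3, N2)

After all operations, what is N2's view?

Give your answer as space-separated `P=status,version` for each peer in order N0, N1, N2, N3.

Op 1: gossip N2<->N1 -> N2.N0=(alive,v0) N2.N1=(alive,v0) N2.N2=(alive,v0) N2.N3=(alive,v0) | N1.N0=(alive,v0) N1.N1=(alive,v0) N1.N2=(alive,v0) N1.N3=(alive,v0)
Op 2: N1 marks N2=suspect -> (suspect,v1)
Op 3: gossip N3<->N0 -> N3.N0=(alive,v0) N3.N1=(alive,v0) N3.N2=(alive,v0) N3.N3=(alive,v0) | N0.N0=(alive,v0) N0.N1=(alive,v0) N0.N2=(alive,v0) N0.N3=(alive,v0)
Op 4: gossip N0<->N1 -> N0.N0=(alive,v0) N0.N1=(alive,v0) N0.N2=(suspect,v1) N0.N3=(alive,v0) | N1.N0=(alive,v0) N1.N1=(alive,v0) N1.N2=(suspect,v1) N1.N3=(alive,v0)
Op 5: N1 marks N0=suspect -> (suspect,v1)
Op 6: gossip N3<->N2 -> N3.N0=(alive,v0) N3.N1=(alive,v0) N3.N2=(alive,v0) N3.N3=(alive,v0) | N2.N0=(alive,v0) N2.N1=(alive,v0) N2.N2=(alive,v0) N2.N3=(alive,v0)

Answer: N0=alive,0 N1=alive,0 N2=alive,0 N3=alive,0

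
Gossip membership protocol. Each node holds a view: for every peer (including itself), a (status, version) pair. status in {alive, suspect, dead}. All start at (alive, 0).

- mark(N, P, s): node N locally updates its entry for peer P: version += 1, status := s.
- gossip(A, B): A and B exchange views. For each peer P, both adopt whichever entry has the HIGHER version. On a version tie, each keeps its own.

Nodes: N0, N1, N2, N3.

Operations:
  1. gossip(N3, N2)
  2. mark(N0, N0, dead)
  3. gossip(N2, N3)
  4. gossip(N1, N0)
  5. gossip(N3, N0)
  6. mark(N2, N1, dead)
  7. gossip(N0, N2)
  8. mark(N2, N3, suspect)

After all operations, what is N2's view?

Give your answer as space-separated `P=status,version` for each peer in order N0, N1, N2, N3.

Answer: N0=dead,1 N1=dead,1 N2=alive,0 N3=suspect,1

Derivation:
Op 1: gossip N3<->N2 -> N3.N0=(alive,v0) N3.N1=(alive,v0) N3.N2=(alive,v0) N3.N3=(alive,v0) | N2.N0=(alive,v0) N2.N1=(alive,v0) N2.N2=(alive,v0) N2.N3=(alive,v0)
Op 2: N0 marks N0=dead -> (dead,v1)
Op 3: gossip N2<->N3 -> N2.N0=(alive,v0) N2.N1=(alive,v0) N2.N2=(alive,v0) N2.N3=(alive,v0) | N3.N0=(alive,v0) N3.N1=(alive,v0) N3.N2=(alive,v0) N3.N3=(alive,v0)
Op 4: gossip N1<->N0 -> N1.N0=(dead,v1) N1.N1=(alive,v0) N1.N2=(alive,v0) N1.N3=(alive,v0) | N0.N0=(dead,v1) N0.N1=(alive,v0) N0.N2=(alive,v0) N0.N3=(alive,v0)
Op 5: gossip N3<->N0 -> N3.N0=(dead,v1) N3.N1=(alive,v0) N3.N2=(alive,v0) N3.N3=(alive,v0) | N0.N0=(dead,v1) N0.N1=(alive,v0) N0.N2=(alive,v0) N0.N3=(alive,v0)
Op 6: N2 marks N1=dead -> (dead,v1)
Op 7: gossip N0<->N2 -> N0.N0=(dead,v1) N0.N1=(dead,v1) N0.N2=(alive,v0) N0.N3=(alive,v0) | N2.N0=(dead,v1) N2.N1=(dead,v1) N2.N2=(alive,v0) N2.N3=(alive,v0)
Op 8: N2 marks N3=suspect -> (suspect,v1)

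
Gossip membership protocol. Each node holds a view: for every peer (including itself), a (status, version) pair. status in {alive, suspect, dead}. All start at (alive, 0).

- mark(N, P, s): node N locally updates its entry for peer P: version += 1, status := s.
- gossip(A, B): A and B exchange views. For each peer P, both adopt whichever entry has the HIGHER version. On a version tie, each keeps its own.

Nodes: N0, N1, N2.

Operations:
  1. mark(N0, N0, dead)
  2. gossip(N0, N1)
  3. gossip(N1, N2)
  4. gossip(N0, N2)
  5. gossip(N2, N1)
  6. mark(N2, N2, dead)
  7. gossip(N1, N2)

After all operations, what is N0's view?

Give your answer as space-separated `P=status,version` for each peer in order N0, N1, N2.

Answer: N0=dead,1 N1=alive,0 N2=alive,0

Derivation:
Op 1: N0 marks N0=dead -> (dead,v1)
Op 2: gossip N0<->N1 -> N0.N0=(dead,v1) N0.N1=(alive,v0) N0.N2=(alive,v0) | N1.N0=(dead,v1) N1.N1=(alive,v0) N1.N2=(alive,v0)
Op 3: gossip N1<->N2 -> N1.N0=(dead,v1) N1.N1=(alive,v0) N1.N2=(alive,v0) | N2.N0=(dead,v1) N2.N1=(alive,v0) N2.N2=(alive,v0)
Op 4: gossip N0<->N2 -> N0.N0=(dead,v1) N0.N1=(alive,v0) N0.N2=(alive,v0) | N2.N0=(dead,v1) N2.N1=(alive,v0) N2.N2=(alive,v0)
Op 5: gossip N2<->N1 -> N2.N0=(dead,v1) N2.N1=(alive,v0) N2.N2=(alive,v0) | N1.N0=(dead,v1) N1.N1=(alive,v0) N1.N2=(alive,v0)
Op 6: N2 marks N2=dead -> (dead,v1)
Op 7: gossip N1<->N2 -> N1.N0=(dead,v1) N1.N1=(alive,v0) N1.N2=(dead,v1) | N2.N0=(dead,v1) N2.N1=(alive,v0) N2.N2=(dead,v1)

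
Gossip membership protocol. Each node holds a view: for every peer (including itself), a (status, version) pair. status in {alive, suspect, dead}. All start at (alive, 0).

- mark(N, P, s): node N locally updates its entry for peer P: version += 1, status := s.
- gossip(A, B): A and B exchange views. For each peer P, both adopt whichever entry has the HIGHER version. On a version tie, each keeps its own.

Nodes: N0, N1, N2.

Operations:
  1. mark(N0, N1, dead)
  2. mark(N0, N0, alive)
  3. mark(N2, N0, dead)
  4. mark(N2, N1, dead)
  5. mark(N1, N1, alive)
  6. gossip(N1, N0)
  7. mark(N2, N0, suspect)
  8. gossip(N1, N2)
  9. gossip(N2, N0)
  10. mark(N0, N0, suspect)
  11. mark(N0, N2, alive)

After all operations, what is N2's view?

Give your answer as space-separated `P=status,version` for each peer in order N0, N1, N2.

Answer: N0=suspect,2 N1=dead,1 N2=alive,0

Derivation:
Op 1: N0 marks N1=dead -> (dead,v1)
Op 2: N0 marks N0=alive -> (alive,v1)
Op 3: N2 marks N0=dead -> (dead,v1)
Op 4: N2 marks N1=dead -> (dead,v1)
Op 5: N1 marks N1=alive -> (alive,v1)
Op 6: gossip N1<->N0 -> N1.N0=(alive,v1) N1.N1=(alive,v1) N1.N2=(alive,v0) | N0.N0=(alive,v1) N0.N1=(dead,v1) N0.N2=(alive,v0)
Op 7: N2 marks N0=suspect -> (suspect,v2)
Op 8: gossip N1<->N2 -> N1.N0=(suspect,v2) N1.N1=(alive,v1) N1.N2=(alive,v0) | N2.N0=(suspect,v2) N2.N1=(dead,v1) N2.N2=(alive,v0)
Op 9: gossip N2<->N0 -> N2.N0=(suspect,v2) N2.N1=(dead,v1) N2.N2=(alive,v0) | N0.N0=(suspect,v2) N0.N1=(dead,v1) N0.N2=(alive,v0)
Op 10: N0 marks N0=suspect -> (suspect,v3)
Op 11: N0 marks N2=alive -> (alive,v1)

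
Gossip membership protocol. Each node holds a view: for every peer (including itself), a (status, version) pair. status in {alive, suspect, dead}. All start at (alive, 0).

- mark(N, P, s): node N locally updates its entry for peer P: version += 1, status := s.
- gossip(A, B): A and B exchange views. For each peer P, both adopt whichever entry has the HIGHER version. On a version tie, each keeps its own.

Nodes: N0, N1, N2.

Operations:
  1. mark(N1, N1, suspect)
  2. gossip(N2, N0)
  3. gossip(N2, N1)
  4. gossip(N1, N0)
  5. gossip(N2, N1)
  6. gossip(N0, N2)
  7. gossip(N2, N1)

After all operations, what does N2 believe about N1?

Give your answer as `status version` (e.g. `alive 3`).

Op 1: N1 marks N1=suspect -> (suspect,v1)
Op 2: gossip N2<->N0 -> N2.N0=(alive,v0) N2.N1=(alive,v0) N2.N2=(alive,v0) | N0.N0=(alive,v0) N0.N1=(alive,v0) N0.N2=(alive,v0)
Op 3: gossip N2<->N1 -> N2.N0=(alive,v0) N2.N1=(suspect,v1) N2.N2=(alive,v0) | N1.N0=(alive,v0) N1.N1=(suspect,v1) N1.N2=(alive,v0)
Op 4: gossip N1<->N0 -> N1.N0=(alive,v0) N1.N1=(suspect,v1) N1.N2=(alive,v0) | N0.N0=(alive,v0) N0.N1=(suspect,v1) N0.N2=(alive,v0)
Op 5: gossip N2<->N1 -> N2.N0=(alive,v0) N2.N1=(suspect,v1) N2.N2=(alive,v0) | N1.N0=(alive,v0) N1.N1=(suspect,v1) N1.N2=(alive,v0)
Op 6: gossip N0<->N2 -> N0.N0=(alive,v0) N0.N1=(suspect,v1) N0.N2=(alive,v0) | N2.N0=(alive,v0) N2.N1=(suspect,v1) N2.N2=(alive,v0)
Op 7: gossip N2<->N1 -> N2.N0=(alive,v0) N2.N1=(suspect,v1) N2.N2=(alive,v0) | N1.N0=(alive,v0) N1.N1=(suspect,v1) N1.N2=(alive,v0)

Answer: suspect 1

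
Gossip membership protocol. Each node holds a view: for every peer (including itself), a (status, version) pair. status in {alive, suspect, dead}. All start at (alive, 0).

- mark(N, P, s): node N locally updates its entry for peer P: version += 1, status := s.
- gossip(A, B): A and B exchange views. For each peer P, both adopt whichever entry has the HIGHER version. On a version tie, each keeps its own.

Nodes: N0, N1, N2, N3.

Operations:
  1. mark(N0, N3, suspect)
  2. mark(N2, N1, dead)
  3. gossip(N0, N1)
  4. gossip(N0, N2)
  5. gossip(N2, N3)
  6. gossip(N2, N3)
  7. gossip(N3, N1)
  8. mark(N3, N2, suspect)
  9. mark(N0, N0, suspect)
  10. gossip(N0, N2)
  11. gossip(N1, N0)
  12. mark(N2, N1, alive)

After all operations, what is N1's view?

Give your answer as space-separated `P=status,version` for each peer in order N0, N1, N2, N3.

Answer: N0=suspect,1 N1=dead,1 N2=alive,0 N3=suspect,1

Derivation:
Op 1: N0 marks N3=suspect -> (suspect,v1)
Op 2: N2 marks N1=dead -> (dead,v1)
Op 3: gossip N0<->N1 -> N0.N0=(alive,v0) N0.N1=(alive,v0) N0.N2=(alive,v0) N0.N3=(suspect,v1) | N1.N0=(alive,v0) N1.N1=(alive,v0) N1.N2=(alive,v0) N1.N3=(suspect,v1)
Op 4: gossip N0<->N2 -> N0.N0=(alive,v0) N0.N1=(dead,v1) N0.N2=(alive,v0) N0.N3=(suspect,v1) | N2.N0=(alive,v0) N2.N1=(dead,v1) N2.N2=(alive,v0) N2.N3=(suspect,v1)
Op 5: gossip N2<->N3 -> N2.N0=(alive,v0) N2.N1=(dead,v1) N2.N2=(alive,v0) N2.N3=(suspect,v1) | N3.N0=(alive,v0) N3.N1=(dead,v1) N3.N2=(alive,v0) N3.N3=(suspect,v1)
Op 6: gossip N2<->N3 -> N2.N0=(alive,v0) N2.N1=(dead,v1) N2.N2=(alive,v0) N2.N3=(suspect,v1) | N3.N0=(alive,v0) N3.N1=(dead,v1) N3.N2=(alive,v0) N3.N3=(suspect,v1)
Op 7: gossip N3<->N1 -> N3.N0=(alive,v0) N3.N1=(dead,v1) N3.N2=(alive,v0) N3.N3=(suspect,v1) | N1.N0=(alive,v0) N1.N1=(dead,v1) N1.N2=(alive,v0) N1.N3=(suspect,v1)
Op 8: N3 marks N2=suspect -> (suspect,v1)
Op 9: N0 marks N0=suspect -> (suspect,v1)
Op 10: gossip N0<->N2 -> N0.N0=(suspect,v1) N0.N1=(dead,v1) N0.N2=(alive,v0) N0.N3=(suspect,v1) | N2.N0=(suspect,v1) N2.N1=(dead,v1) N2.N2=(alive,v0) N2.N3=(suspect,v1)
Op 11: gossip N1<->N0 -> N1.N0=(suspect,v1) N1.N1=(dead,v1) N1.N2=(alive,v0) N1.N3=(suspect,v1) | N0.N0=(suspect,v1) N0.N1=(dead,v1) N0.N2=(alive,v0) N0.N3=(suspect,v1)
Op 12: N2 marks N1=alive -> (alive,v2)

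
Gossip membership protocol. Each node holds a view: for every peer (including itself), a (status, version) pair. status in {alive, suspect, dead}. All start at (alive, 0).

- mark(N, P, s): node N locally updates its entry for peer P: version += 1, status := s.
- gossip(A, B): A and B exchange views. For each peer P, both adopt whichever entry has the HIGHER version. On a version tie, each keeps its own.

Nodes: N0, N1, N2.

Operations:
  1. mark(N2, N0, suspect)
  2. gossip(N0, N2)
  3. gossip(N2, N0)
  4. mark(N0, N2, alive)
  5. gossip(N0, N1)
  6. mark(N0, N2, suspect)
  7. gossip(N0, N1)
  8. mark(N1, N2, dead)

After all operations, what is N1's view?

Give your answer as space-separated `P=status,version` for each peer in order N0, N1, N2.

Answer: N0=suspect,1 N1=alive,0 N2=dead,3

Derivation:
Op 1: N2 marks N0=suspect -> (suspect,v1)
Op 2: gossip N0<->N2 -> N0.N0=(suspect,v1) N0.N1=(alive,v0) N0.N2=(alive,v0) | N2.N0=(suspect,v1) N2.N1=(alive,v0) N2.N2=(alive,v0)
Op 3: gossip N2<->N0 -> N2.N0=(suspect,v1) N2.N1=(alive,v0) N2.N2=(alive,v0) | N0.N0=(suspect,v1) N0.N1=(alive,v0) N0.N2=(alive,v0)
Op 4: N0 marks N2=alive -> (alive,v1)
Op 5: gossip N0<->N1 -> N0.N0=(suspect,v1) N0.N1=(alive,v0) N0.N2=(alive,v1) | N1.N0=(suspect,v1) N1.N1=(alive,v0) N1.N2=(alive,v1)
Op 6: N0 marks N2=suspect -> (suspect,v2)
Op 7: gossip N0<->N1 -> N0.N0=(suspect,v1) N0.N1=(alive,v0) N0.N2=(suspect,v2) | N1.N0=(suspect,v1) N1.N1=(alive,v0) N1.N2=(suspect,v2)
Op 8: N1 marks N2=dead -> (dead,v3)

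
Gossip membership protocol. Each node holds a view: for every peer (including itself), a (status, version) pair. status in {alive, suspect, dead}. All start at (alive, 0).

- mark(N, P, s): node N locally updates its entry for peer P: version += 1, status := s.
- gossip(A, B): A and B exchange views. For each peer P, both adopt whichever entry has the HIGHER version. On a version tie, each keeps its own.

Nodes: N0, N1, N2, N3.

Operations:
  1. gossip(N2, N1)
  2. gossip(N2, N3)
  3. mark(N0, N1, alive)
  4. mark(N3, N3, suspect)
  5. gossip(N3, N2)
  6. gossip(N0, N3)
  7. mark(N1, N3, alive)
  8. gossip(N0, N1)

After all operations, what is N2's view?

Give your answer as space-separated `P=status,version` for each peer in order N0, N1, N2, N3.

Op 1: gossip N2<->N1 -> N2.N0=(alive,v0) N2.N1=(alive,v0) N2.N2=(alive,v0) N2.N3=(alive,v0) | N1.N0=(alive,v0) N1.N1=(alive,v0) N1.N2=(alive,v0) N1.N3=(alive,v0)
Op 2: gossip N2<->N3 -> N2.N0=(alive,v0) N2.N1=(alive,v0) N2.N2=(alive,v0) N2.N3=(alive,v0) | N3.N0=(alive,v0) N3.N1=(alive,v0) N3.N2=(alive,v0) N3.N3=(alive,v0)
Op 3: N0 marks N1=alive -> (alive,v1)
Op 4: N3 marks N3=suspect -> (suspect,v1)
Op 5: gossip N3<->N2 -> N3.N0=(alive,v0) N3.N1=(alive,v0) N3.N2=(alive,v0) N3.N3=(suspect,v1) | N2.N0=(alive,v0) N2.N1=(alive,v0) N2.N2=(alive,v0) N2.N3=(suspect,v1)
Op 6: gossip N0<->N3 -> N0.N0=(alive,v0) N0.N1=(alive,v1) N0.N2=(alive,v0) N0.N3=(suspect,v1) | N3.N0=(alive,v0) N3.N1=(alive,v1) N3.N2=(alive,v0) N3.N3=(suspect,v1)
Op 7: N1 marks N3=alive -> (alive,v1)
Op 8: gossip N0<->N1 -> N0.N0=(alive,v0) N0.N1=(alive,v1) N0.N2=(alive,v0) N0.N3=(suspect,v1) | N1.N0=(alive,v0) N1.N1=(alive,v1) N1.N2=(alive,v0) N1.N3=(alive,v1)

Answer: N0=alive,0 N1=alive,0 N2=alive,0 N3=suspect,1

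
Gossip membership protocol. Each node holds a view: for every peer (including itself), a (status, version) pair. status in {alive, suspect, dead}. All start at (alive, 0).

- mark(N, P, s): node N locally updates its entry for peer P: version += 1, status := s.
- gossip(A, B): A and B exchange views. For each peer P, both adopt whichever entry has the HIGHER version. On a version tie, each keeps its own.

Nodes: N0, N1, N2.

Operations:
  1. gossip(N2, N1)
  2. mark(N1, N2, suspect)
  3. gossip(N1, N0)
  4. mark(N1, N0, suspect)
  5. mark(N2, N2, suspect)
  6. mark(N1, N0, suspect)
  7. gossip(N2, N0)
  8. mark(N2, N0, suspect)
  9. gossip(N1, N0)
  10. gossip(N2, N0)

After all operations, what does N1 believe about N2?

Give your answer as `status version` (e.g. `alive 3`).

Op 1: gossip N2<->N1 -> N2.N0=(alive,v0) N2.N1=(alive,v0) N2.N2=(alive,v0) | N1.N0=(alive,v0) N1.N1=(alive,v0) N1.N2=(alive,v0)
Op 2: N1 marks N2=suspect -> (suspect,v1)
Op 3: gossip N1<->N0 -> N1.N0=(alive,v0) N1.N1=(alive,v0) N1.N2=(suspect,v1) | N0.N0=(alive,v0) N0.N1=(alive,v0) N0.N2=(suspect,v1)
Op 4: N1 marks N0=suspect -> (suspect,v1)
Op 5: N2 marks N2=suspect -> (suspect,v1)
Op 6: N1 marks N0=suspect -> (suspect,v2)
Op 7: gossip N2<->N0 -> N2.N0=(alive,v0) N2.N1=(alive,v0) N2.N2=(suspect,v1) | N0.N0=(alive,v0) N0.N1=(alive,v0) N0.N2=(suspect,v1)
Op 8: N2 marks N0=suspect -> (suspect,v1)
Op 9: gossip N1<->N0 -> N1.N0=(suspect,v2) N1.N1=(alive,v0) N1.N2=(suspect,v1) | N0.N0=(suspect,v2) N0.N1=(alive,v0) N0.N2=(suspect,v1)
Op 10: gossip N2<->N0 -> N2.N0=(suspect,v2) N2.N1=(alive,v0) N2.N2=(suspect,v1) | N0.N0=(suspect,v2) N0.N1=(alive,v0) N0.N2=(suspect,v1)

Answer: suspect 1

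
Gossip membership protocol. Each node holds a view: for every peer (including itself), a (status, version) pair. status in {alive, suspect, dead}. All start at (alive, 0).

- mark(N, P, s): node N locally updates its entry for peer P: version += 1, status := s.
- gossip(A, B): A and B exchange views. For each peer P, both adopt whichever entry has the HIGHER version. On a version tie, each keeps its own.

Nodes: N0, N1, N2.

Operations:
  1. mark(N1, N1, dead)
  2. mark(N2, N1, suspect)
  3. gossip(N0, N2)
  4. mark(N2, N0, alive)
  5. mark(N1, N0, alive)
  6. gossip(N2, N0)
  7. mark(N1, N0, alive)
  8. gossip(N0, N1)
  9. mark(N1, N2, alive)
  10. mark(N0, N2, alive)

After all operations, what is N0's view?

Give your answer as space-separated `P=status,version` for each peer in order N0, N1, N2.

Answer: N0=alive,2 N1=suspect,1 N2=alive,1

Derivation:
Op 1: N1 marks N1=dead -> (dead,v1)
Op 2: N2 marks N1=suspect -> (suspect,v1)
Op 3: gossip N0<->N2 -> N0.N0=(alive,v0) N0.N1=(suspect,v1) N0.N2=(alive,v0) | N2.N0=(alive,v0) N2.N1=(suspect,v1) N2.N2=(alive,v0)
Op 4: N2 marks N0=alive -> (alive,v1)
Op 5: N1 marks N0=alive -> (alive,v1)
Op 6: gossip N2<->N0 -> N2.N0=(alive,v1) N2.N1=(suspect,v1) N2.N2=(alive,v0) | N0.N0=(alive,v1) N0.N1=(suspect,v1) N0.N2=(alive,v0)
Op 7: N1 marks N0=alive -> (alive,v2)
Op 8: gossip N0<->N1 -> N0.N0=(alive,v2) N0.N1=(suspect,v1) N0.N2=(alive,v0) | N1.N0=(alive,v2) N1.N1=(dead,v1) N1.N2=(alive,v0)
Op 9: N1 marks N2=alive -> (alive,v1)
Op 10: N0 marks N2=alive -> (alive,v1)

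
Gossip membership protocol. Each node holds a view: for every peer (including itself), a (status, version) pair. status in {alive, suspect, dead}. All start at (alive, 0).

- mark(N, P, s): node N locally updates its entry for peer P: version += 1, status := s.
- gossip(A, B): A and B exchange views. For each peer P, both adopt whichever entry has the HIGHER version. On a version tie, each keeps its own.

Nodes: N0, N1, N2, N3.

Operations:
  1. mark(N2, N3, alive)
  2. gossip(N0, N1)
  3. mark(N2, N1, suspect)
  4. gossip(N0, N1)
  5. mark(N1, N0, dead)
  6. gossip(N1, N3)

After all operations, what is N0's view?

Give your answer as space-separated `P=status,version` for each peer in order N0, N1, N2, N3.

Answer: N0=alive,0 N1=alive,0 N2=alive,0 N3=alive,0

Derivation:
Op 1: N2 marks N3=alive -> (alive,v1)
Op 2: gossip N0<->N1 -> N0.N0=(alive,v0) N0.N1=(alive,v0) N0.N2=(alive,v0) N0.N3=(alive,v0) | N1.N0=(alive,v0) N1.N1=(alive,v0) N1.N2=(alive,v0) N1.N3=(alive,v0)
Op 3: N2 marks N1=suspect -> (suspect,v1)
Op 4: gossip N0<->N1 -> N0.N0=(alive,v0) N0.N1=(alive,v0) N0.N2=(alive,v0) N0.N3=(alive,v0) | N1.N0=(alive,v0) N1.N1=(alive,v0) N1.N2=(alive,v0) N1.N3=(alive,v0)
Op 5: N1 marks N0=dead -> (dead,v1)
Op 6: gossip N1<->N3 -> N1.N0=(dead,v1) N1.N1=(alive,v0) N1.N2=(alive,v0) N1.N3=(alive,v0) | N3.N0=(dead,v1) N3.N1=(alive,v0) N3.N2=(alive,v0) N3.N3=(alive,v0)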